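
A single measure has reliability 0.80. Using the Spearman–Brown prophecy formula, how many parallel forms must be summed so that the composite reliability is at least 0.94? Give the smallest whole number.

4

k ≥ ρ*(1−ρ₁)/(ρ₁(1−ρ*)) = 0.94·0.20 / (0.80·0.06) = 3.917.
Smallest integer k = 4.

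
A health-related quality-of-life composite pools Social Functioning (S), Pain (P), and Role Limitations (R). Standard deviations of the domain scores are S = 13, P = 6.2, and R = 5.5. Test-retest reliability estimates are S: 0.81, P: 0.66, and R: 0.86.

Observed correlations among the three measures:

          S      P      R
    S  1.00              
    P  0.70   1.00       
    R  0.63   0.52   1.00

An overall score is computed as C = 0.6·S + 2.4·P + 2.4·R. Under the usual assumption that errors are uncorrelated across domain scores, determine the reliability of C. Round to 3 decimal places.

Var(C) = 0.6²·13² + 2.4²·6.2² + 2.4²·5.5² + 2·[1.44·13·6.2·0.70 + 1.44·13·5.5·0.63 + 5.76·6.2·5.5·0.52] = 456.494 + 496.492 = 952.986.
Because errors are independent across components, Cov(Tᵢ,Tⱼ) = Cov(Xᵢ,Xⱼ); the off-diagonal part of the true-score variance is the same as above.
True-score variance = [0.6²·13²·0.81 + 2.4²·6.2²·0.66 + 2.4²·5.5²·0.86] + 496.492 = 345.26 + 496.492 = 841.752.
Reliability = 841.752 / 952.986 = 0.883.

0.883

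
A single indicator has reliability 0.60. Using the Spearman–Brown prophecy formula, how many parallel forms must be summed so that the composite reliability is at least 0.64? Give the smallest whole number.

k ≥ ρ*(1−ρ₁)/(ρ₁(1−ρ*)) = 0.64·0.40 / (0.60·0.36) = 1.185.
Smallest integer k = 2.

2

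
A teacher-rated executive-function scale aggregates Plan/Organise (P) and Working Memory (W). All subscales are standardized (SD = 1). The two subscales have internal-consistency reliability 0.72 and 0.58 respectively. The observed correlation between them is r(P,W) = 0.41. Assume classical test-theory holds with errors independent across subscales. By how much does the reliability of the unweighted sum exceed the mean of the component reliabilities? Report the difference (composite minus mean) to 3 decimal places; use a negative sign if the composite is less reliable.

Var(sum) = 2 + 0.82 = 2.82; true-score variance = 1.3 + 0.82 = 2.12; composite reliability = 0.7518.
Mean component reliability = 0.6500.
Difference = 0.7518 − 0.6500 = 0.102.

0.102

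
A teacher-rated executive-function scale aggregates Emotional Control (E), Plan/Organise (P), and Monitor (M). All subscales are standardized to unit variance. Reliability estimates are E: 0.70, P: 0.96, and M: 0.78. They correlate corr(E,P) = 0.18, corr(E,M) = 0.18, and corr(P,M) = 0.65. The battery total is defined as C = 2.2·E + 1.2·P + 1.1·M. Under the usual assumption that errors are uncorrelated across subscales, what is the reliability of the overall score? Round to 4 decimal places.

Var(C) = 2.2² + 1.2² + 1.1² + 2·[2.64·0.18 + 2.42·0.18 + 1.32·0.65] = 7.49 + 3.5376 = 11.0276.
Under uncorrelated errors the observed covariances equal the true-score covariances, so only the own-variance terms attenuate.
True-score variance = [2.2²·0.70 + 1.2²·0.96 + 1.1²·0.78] + 3.5376 = 5.7142 + 3.5376 = 9.2518.
Reliability = 9.2518 / 11.0276 = 0.8390.

0.8390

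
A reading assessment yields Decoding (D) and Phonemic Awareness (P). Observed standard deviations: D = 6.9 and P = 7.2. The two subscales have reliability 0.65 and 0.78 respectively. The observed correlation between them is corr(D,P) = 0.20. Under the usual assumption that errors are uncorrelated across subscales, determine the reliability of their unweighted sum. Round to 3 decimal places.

Var(D+P) = 6.9² + 7.2² + 2·[6.9·7.2·0.20] = 99.45 + 19.872 = 119.322.
Because errors are independent across components, Cov(Tᵢ,Tⱼ) = Cov(Xᵢ,Xⱼ); the off-diagonal part of the true-score variance is the same as above.
True-score variance = [6.9²·0.65 + 7.2²·0.78] + 19.872 = 71.3817 + 19.872 = 91.2537.
Reliability = 91.2537 / 119.322 = 0.765.

0.765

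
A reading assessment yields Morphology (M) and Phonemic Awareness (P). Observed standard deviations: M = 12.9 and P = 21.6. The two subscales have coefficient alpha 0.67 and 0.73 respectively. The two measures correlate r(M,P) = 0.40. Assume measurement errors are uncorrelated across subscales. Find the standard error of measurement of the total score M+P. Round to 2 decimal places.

Var(total) = 632.97 + 222.912 = 855.882.
True-score variance = 452.084 + 222.912 = 674.996, so reliability = 0.7887.
Error variance = 855.882 − 674.996 = 180.886; SEM = √180.886 = 13.45.

13.45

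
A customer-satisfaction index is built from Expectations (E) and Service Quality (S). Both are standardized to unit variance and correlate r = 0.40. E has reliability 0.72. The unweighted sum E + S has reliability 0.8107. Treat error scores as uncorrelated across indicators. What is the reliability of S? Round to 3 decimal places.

0.750

Var(E+S) = 2 + 2·0.40 = 2.800.
True-score variance = ρ_E + ρ_S + 2·0.40, so 0.8107 = (0.72 + ρ_S + 0.80) / 2.800.
ρ_S = 0.8107·2.800 − 0.72 − 0.80 = 0.750.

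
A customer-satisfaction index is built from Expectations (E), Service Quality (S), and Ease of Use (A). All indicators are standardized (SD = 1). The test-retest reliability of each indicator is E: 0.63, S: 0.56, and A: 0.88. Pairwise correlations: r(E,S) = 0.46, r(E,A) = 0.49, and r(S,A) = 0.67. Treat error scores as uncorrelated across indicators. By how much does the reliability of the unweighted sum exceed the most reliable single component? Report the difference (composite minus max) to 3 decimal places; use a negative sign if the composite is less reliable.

Var(sum) = 3 + 3.24 = 6.24; true-score variance = 2.07 + 3.24 = 5.31; composite reliability = 0.8510.
Max component reliability = 0.8800.
Difference = 0.8510 − 0.8800 = -0.029.

-0.029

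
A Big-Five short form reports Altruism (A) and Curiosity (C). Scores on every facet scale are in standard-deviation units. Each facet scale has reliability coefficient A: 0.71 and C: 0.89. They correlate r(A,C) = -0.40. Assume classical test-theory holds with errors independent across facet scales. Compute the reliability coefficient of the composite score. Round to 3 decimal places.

0.667

Var(A+C) = 2 + 2·[(-0.40)] = 2 − 0.8 = 1.2.
With uncorrelated errors the cross-covariances are all true-score covariance, so they carry over unchanged; only the diagonal terms shrink to ρᵢσᵢ².
True-score variance = [0.71 + 0.89] − 0.8 = 1.6 − 0.8 = 0.8.
Reliability = 0.8 / 1.2 = 0.667.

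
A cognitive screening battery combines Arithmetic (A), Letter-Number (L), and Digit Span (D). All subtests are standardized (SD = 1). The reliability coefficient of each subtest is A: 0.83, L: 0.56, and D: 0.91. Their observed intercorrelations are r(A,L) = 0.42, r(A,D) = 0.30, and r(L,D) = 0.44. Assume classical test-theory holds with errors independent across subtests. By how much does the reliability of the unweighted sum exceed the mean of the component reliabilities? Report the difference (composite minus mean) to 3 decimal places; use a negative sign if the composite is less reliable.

0.102

Var(sum) = 3 + 2.32 = 5.32; true-score variance = 2.3 + 2.32 = 4.62; composite reliability = 0.8684.
Mean component reliability = 0.7667.
Difference = 0.8684 − 0.7667 = 0.102.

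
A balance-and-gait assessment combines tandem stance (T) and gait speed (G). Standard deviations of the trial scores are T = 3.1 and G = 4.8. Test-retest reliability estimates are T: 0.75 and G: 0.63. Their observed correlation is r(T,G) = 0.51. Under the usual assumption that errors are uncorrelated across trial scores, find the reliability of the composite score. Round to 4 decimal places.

Var(T+G) = 3.1² + 4.8² + 2·[3.1·4.8·0.51] = 32.65 + 15.1776 = 47.8276.
Under uncorrelated errors the observed covariances equal the true-score covariances, so only the own-variance terms attenuate.
True-score variance = [3.1²·0.75 + 4.8²·0.63] + 15.1776 = 21.7227 + 15.1776 = 36.9003.
Reliability = 36.9003 / 47.8276 = 0.7715.

0.7715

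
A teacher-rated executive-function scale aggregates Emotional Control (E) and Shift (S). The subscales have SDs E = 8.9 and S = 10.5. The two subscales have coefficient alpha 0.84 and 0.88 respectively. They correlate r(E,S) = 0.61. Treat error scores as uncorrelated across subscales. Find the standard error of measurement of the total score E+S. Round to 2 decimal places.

5.09

Var(total) = 189.46 + 114.009 = 303.469.
True-score variance = 163.556 + 114.009 = 277.565, so reliability = 0.9146.
Error variance = 303.469 − 277.565 = 25.9036; SEM = √25.9036 = 5.09.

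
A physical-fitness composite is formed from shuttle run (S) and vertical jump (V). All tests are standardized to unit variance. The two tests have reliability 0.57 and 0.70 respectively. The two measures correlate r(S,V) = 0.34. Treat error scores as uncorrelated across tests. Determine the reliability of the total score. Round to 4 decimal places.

0.7276

Var(S+V) = 2 + 2·[0.34] = 2 + 0.68 = 2.68.
With uncorrelated errors the cross-covariances are all true-score covariance, so they carry over unchanged; only the diagonal terms shrink to ρᵢσᵢ².
True-score variance = [0.57 + 0.70] + 0.68 = 1.27 + 0.68 = 1.95.
Reliability = 1.95 / 2.68 = 0.7276.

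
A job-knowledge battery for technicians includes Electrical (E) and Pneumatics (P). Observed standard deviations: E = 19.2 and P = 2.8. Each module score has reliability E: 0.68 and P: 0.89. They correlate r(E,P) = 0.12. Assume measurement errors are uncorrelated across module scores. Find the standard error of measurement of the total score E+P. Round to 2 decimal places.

10.90

Var(total) = 376.48 + 12.9024 = 389.382.
True-score variance = 257.653 + 12.9024 = 270.555, so reliability = 0.6948.
Error variance = 389.382 − 270.555 = 118.827; SEM = √118.827 = 10.90.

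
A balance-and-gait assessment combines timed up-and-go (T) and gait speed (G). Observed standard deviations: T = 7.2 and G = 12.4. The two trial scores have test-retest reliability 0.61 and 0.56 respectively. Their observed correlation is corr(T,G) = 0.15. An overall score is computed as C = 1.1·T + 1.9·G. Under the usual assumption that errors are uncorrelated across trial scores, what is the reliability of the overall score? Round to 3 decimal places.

Var(C) = 1.1²·7.2² + 1.9²·12.4² + 2·[2.09·7.2·12.4·0.15] = 617.8 + 55.9786 = 673.779.
Because errors are independent across components, Cov(Tᵢ,Tⱼ) = Cov(Xᵢ,Xⱼ); the off-diagonal part of the true-score variance is the same as above.
True-score variance = [1.1²·7.2²·0.61 + 1.9²·12.4²·0.56] + 55.9786 = 349.104 + 55.9786 = 405.083.
Reliability = 405.083 / 673.779 = 0.601.

0.601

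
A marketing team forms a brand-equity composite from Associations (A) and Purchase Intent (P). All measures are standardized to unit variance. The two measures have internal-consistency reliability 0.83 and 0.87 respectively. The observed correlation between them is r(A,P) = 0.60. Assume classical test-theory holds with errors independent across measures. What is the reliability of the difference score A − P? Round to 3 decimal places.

0.625

Var(A−P) = 1 + 1 − 2·0.60 = 2 − 1.2 = 0.8.
With uncorrelated errors the cross-covariances are all true-score covariance, so they carry over unchanged; only the diagonal terms shrink to ρᵢσᵢ².
True-score variance = [0.83 + 0.87] − 1.2 = 1.7 − 1.2 = 0.5.
Reliability = 0.5 / 0.8 = 0.625.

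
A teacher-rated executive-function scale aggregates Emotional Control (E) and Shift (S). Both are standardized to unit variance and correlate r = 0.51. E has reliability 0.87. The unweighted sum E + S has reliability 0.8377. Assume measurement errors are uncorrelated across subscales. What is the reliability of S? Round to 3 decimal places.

Var(E+S) = 2 + 2·0.51 = 3.020.
True-score variance = ρ_E + ρ_S + 2·0.51, so 0.8377 = (0.87 + ρ_S + 1.02) / 3.020.
ρ_S = 0.8377·3.020 − 0.87 − 1.02 = 0.640.

0.640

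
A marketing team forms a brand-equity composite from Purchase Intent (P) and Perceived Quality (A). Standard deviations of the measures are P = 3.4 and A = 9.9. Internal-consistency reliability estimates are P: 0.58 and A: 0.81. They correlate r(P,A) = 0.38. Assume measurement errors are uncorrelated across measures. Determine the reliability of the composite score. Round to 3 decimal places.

0.826

Var(P+A) = 3.4² + 9.9² + 2·[3.4·9.9·0.38] = 109.57 + 25.5816 = 135.152.
With uncorrelated errors the cross-covariances are all true-score covariance, so they carry over unchanged; only the diagonal terms shrink to ρᵢσᵢ².
True-score variance = [3.4²·0.58 + 9.9²·0.81] + 25.5816 = 86.0929 + 25.5816 = 111.675.
Reliability = 111.675 / 135.152 = 0.826.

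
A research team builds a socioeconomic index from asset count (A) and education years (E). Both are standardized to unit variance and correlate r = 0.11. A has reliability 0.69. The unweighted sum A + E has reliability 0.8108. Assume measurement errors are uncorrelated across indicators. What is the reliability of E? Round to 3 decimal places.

0.890

Var(A+E) = 2 + 2·0.11 = 2.220.
True-score variance = ρ_A + ρ_E + 2·0.11, so 0.8108 = (0.69 + ρ_E + 0.22) / 2.220.
ρ_E = 0.8108·2.220 − 0.69 − 0.22 = 0.890.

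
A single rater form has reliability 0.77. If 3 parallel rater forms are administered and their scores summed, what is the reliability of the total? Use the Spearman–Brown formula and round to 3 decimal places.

0.909

ρ_k = kρ / (1 + (k−1)ρ) = 3·0.77 / (1 + 2·0.77) = 2.310 / 2.540 = 0.909.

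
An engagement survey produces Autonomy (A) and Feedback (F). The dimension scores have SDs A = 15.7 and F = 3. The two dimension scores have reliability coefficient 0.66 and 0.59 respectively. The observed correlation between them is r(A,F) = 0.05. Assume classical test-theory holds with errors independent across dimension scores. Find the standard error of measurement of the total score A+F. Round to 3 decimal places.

Var(total) = 255.49 + 4.71 = 260.2.
True-score variance = 167.993 + 4.71 = 172.703, so reliability = 0.6637.
Error variance = 260.2 − 172.703 = 87.4966; SEM = √87.4966 = 9.354.

9.354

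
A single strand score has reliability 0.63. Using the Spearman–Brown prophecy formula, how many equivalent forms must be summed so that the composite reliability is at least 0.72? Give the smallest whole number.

k ≥ ρ*(1−ρ₁)/(ρ₁(1−ρ*)) = 0.72·0.37 / (0.63·0.28) = 1.510.
Smallest integer k = 2.

2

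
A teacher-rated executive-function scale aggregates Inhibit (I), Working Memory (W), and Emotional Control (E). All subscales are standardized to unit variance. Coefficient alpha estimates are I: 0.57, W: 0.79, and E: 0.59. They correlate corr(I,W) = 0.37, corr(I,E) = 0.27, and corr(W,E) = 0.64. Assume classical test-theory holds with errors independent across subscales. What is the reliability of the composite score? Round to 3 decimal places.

Var(I+W+E) = 3 + 2·[0.37 + 0.27 + 0.64] = 3 + 2.56 = 5.56.
With uncorrelated errors the cross-covariances are all true-score covariance, so they carry over unchanged; only the diagonal terms shrink to ρᵢσᵢ².
True-score variance = [0.57 + 0.79 + 0.59] + 2.56 = 1.95 + 2.56 = 4.51.
Reliability = 4.51 / 5.56 = 0.811.

0.811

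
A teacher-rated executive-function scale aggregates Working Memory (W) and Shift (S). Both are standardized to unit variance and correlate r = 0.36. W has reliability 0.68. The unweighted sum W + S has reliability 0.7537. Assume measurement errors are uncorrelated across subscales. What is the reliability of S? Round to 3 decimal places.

0.650

Var(W+S) = 2 + 2·0.36 = 2.720.
True-score variance = ρ_W + ρ_S + 2·0.36, so 0.7537 = (0.68 + ρ_S + 0.72) / 2.720.
ρ_S = 0.7537·2.720 − 0.68 − 0.72 = 0.650.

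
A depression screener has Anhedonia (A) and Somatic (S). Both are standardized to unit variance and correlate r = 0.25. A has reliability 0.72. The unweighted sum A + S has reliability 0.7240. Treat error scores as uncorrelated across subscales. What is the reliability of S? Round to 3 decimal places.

Var(A+S) = 2 + 2·0.25 = 2.500.
True-score variance = ρ_A + ρ_S + 2·0.25, so 0.7240 = (0.72 + ρ_S + 0.50) / 2.500.
ρ_S = 0.7240·2.500 − 0.72 − 0.50 = 0.590.

0.590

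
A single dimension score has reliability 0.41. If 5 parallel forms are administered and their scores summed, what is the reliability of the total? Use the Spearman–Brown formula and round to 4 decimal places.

ρ_k = kρ / (1 + (k−1)ρ) = 5·0.41 / (1 + 4·0.41) = 2.050 / 2.640 = 0.7765.

0.7765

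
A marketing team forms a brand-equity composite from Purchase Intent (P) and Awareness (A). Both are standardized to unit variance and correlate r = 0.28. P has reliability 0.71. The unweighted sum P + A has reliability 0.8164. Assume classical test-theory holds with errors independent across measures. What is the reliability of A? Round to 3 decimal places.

Var(P+A) = 2 + 2·0.28 = 2.560.
True-score variance = ρ_P + ρ_A + 2·0.28, so 0.8164 = (0.71 + ρ_A + 0.56) / 2.560.
ρ_A = 0.8164·2.560 − 0.71 − 0.56 = 0.820.

0.820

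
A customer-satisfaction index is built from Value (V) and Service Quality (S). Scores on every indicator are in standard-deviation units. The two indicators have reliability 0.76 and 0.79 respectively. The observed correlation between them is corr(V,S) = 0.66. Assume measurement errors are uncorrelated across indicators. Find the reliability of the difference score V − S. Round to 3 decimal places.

0.338

Var(V−S) = 1 + 1 − 2·0.66 = 2 − 1.32 = 0.68.
Because errors are independent across components, Cov(Tᵢ,Tⱼ) = Cov(Xᵢ,Xⱼ); the off-diagonal part of the true-score variance is the same as above.
True-score variance = [0.76 + 0.79] − 1.32 = 1.55 − 1.32 = 0.23.
Reliability = 0.23 / 0.68 = 0.338.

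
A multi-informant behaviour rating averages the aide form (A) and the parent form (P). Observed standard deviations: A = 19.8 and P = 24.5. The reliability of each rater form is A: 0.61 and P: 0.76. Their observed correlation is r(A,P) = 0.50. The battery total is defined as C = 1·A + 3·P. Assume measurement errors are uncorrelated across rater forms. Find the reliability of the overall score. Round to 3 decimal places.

0.800

Var(C) = 19.8² + 3²·24.5² + 2·[3·19.8·24.5·0.50] = 5794.29 + 1455.3 = 7249.59.
Under uncorrelated errors the observed covariances equal the true-score covariances, so only the own-variance terms attenuate.
True-score variance = [19.8²·0.61 + 3²·24.5²·0.76] + 1455.3 = 4344.85 + 1455.3 = 5800.15.
Reliability = 5800.15 / 7249.59 = 0.800.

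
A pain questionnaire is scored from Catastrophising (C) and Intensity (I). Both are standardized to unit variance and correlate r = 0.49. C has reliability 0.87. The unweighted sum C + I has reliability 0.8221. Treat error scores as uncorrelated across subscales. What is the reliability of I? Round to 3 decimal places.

0.600

Var(C+I) = 2 + 2·0.49 = 2.980.
True-score variance = ρ_C + ρ_I + 2·0.49, so 0.8221 = (0.87 + ρ_I + 0.98) / 2.980.
ρ_I = 0.8221·2.980 − 0.87 − 0.98 = 0.600.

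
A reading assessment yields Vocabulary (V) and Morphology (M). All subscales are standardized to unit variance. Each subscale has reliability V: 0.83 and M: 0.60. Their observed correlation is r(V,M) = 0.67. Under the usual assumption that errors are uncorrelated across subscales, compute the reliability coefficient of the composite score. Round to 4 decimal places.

Var(V+M) = 2 + 2·[0.67] = 2 + 1.34 = 3.34.
Because errors are independent across components, Cov(Tᵢ,Tⱼ) = Cov(Xᵢ,Xⱼ); the off-diagonal part of the true-score variance is the same as above.
True-score variance = [0.83 + 0.60] + 1.34 = 1.43 + 1.34 = 2.77.
Reliability = 2.77 / 3.34 = 0.8293.

0.8293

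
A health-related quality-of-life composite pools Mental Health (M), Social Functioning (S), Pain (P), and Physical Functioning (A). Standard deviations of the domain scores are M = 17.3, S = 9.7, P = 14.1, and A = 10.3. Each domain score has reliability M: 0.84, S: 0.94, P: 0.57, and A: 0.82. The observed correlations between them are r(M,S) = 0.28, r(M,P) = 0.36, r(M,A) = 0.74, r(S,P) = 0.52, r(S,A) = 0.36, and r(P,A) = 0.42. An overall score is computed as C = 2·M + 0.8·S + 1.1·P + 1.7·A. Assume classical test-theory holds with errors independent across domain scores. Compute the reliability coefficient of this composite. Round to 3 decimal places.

Var(C) = 2²·17.3² + 0.8²·9.7² + 1.1²·14.1² + 1.7²·10.3² + 2·[1.6·17.3·9.7·0.28 + 2.2·17.3·14.1·0.36 + 3.4·17.3·10.3·0.74 + 0.88·9.7·14.1·0.52 + 1.36·9.7·10.3·0.36 + 1.87·14.1·10.3·0.42] = 1804.54 + 1884.53 = 3689.06.
Under uncorrelated errors the observed covariances equal the true-score covariances, so only the own-variance terms attenuate.
True-score variance = [2²·17.3²·0.84 + 0.8²·9.7²·0.94 + 1.1²·14.1²·0.57 + 1.7²·10.3²·0.82] + 1884.53 = 1450.75 + 1884.53 = 3335.28.
Reliability = 3335.28 / 3689.06 = 0.904.

0.904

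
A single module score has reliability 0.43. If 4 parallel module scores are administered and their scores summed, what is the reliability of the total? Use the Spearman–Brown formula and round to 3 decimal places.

ρ_k = kρ / (1 + (k−1)ρ) = 4·0.43 / (1 + 3·0.43) = 1.720 / 2.290 = 0.751.

0.751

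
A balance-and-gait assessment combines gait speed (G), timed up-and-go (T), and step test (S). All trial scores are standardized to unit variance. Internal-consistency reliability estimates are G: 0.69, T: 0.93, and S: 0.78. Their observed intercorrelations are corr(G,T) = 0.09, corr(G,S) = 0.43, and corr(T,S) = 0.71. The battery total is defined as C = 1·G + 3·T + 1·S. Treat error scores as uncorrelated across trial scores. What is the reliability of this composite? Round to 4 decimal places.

Var(C) = 1 + 3² + 1 + 2·[3·0.09 + 0.43 + 3·0.71] = 11 + 5.66 = 16.66.
Because errors are independent across components, Cov(Tᵢ,Tⱼ) = Cov(Xᵢ,Xⱼ); the off-diagonal part of the true-score variance is the same as above.
True-score variance = [0.69 + 3²·0.93 + 0.78] + 5.66 = 9.84 + 5.66 = 15.5.
Reliability = 15.5 / 16.66 = 0.9304.

0.9304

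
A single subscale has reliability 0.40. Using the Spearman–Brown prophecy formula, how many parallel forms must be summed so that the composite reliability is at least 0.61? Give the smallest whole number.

3

k ≥ ρ*(1−ρ₁)/(ρ₁(1−ρ*)) = 0.61·0.60 / (0.40·0.39) = 2.346.
Smallest integer k = 3.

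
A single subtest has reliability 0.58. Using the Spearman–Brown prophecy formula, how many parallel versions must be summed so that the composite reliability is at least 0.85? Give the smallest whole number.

5

k ≥ ρ*(1−ρ₁)/(ρ₁(1−ρ*)) = 0.85·0.42 / (0.58·0.15) = 4.103.
Smallest integer k = 5.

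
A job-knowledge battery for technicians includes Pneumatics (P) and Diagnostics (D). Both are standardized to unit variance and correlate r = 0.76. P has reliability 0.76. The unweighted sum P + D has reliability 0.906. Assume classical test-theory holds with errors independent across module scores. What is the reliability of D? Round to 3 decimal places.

Var(P+D) = 2 + 2·0.76 = 3.520.
True-score variance = ρ_P + ρ_D + 2·0.76, so 0.906 = (0.76 + ρ_D + 1.52) / 3.520.
ρ_D = 0.906·3.520 − 0.76 − 1.52 = 0.909.

0.909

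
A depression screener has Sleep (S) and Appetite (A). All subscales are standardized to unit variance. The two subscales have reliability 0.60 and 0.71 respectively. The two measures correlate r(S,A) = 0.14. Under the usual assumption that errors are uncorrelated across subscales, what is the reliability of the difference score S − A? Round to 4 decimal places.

Var(S−A) = 1 + 1 − 2·0.14 = 2 − 0.28 = 1.72.
Under uncorrelated errors the observed covariances equal the true-score covariances, so only the own-variance terms attenuate.
True-score variance = [0.60 + 0.71] − 0.28 = 1.31 − 0.28 = 1.03.
Reliability = 1.03 / 1.72 = 0.5988.

0.5988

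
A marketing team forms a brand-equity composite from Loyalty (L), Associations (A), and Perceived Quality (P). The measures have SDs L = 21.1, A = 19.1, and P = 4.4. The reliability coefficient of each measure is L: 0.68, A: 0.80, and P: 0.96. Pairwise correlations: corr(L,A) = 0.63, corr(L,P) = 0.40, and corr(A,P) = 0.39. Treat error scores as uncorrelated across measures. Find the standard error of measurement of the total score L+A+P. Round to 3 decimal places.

14.704

Var(total) = 829.38 + 647.616 = 1477.
True-score variance = 613.176 + 647.616 = 1260.79, so reliability = 0.8536.
Error variance = 1477 − 1260.79 = 216.204; SEM = √216.204 = 14.704.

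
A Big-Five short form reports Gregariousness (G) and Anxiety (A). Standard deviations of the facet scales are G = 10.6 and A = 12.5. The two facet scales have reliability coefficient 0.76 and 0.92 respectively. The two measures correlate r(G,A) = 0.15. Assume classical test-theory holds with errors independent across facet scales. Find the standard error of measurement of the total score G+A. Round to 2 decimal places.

6.28

Var(total) = 268.61 + 39.75 = 308.36.
True-score variance = 229.144 + 39.75 = 268.894, so reliability = 0.8720.
Error variance = 308.36 − 268.894 = 39.4664; SEM = √39.4664 = 6.28.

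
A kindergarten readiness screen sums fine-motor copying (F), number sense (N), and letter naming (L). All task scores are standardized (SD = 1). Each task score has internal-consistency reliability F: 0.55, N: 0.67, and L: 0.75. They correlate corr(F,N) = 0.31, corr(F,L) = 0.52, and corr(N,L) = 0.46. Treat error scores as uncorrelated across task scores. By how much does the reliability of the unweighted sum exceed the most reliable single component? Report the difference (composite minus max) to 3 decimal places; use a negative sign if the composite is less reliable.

0.065

Var(sum) = 3 + 2.58 = 5.58; true-score variance = 1.97 + 2.58 = 4.55; composite reliability = 0.8154.
Max component reliability = 0.7500.
Difference = 0.8154 − 0.7500 = 0.065.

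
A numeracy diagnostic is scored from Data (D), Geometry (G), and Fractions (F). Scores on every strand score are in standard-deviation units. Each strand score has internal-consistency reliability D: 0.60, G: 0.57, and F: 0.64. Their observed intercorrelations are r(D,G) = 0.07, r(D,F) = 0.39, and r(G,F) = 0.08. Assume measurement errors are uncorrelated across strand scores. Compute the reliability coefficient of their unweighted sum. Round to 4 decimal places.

0.7083

Var(D+G+F) = 3 + 2·[0.07 + 0.39 + 0.08] = 3 + 1.08 = 4.08.
Because errors are independent across components, Cov(Tᵢ,Tⱼ) = Cov(Xᵢ,Xⱼ); the off-diagonal part of the true-score variance is the same as above.
True-score variance = [0.60 + 0.57 + 0.64] + 1.08 = 1.81 + 1.08 = 2.89.
Reliability = 2.89 / 4.08 = 0.7083.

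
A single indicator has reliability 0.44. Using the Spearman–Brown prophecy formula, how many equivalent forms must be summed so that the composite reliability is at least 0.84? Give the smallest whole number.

k ≥ ρ*(1−ρ₁)/(ρ₁(1−ρ*)) = 0.84·0.56 / (0.44·0.16) = 6.682.
Smallest integer k = 7.

7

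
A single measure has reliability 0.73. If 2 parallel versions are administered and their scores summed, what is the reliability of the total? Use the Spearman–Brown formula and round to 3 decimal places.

ρ_k = kρ / (1 + (k−1)ρ) = 2·0.73 / (1 + 1·0.73) = 1.460 / 1.730 = 0.844.

0.844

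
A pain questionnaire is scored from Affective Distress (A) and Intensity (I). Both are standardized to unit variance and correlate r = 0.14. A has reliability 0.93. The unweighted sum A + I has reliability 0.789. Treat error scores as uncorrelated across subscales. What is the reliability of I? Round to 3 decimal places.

Var(A+I) = 2 + 2·0.14 = 2.280.
True-score variance = ρ_A + ρ_I + 2·0.14, so 0.789 = (0.93 + ρ_I + 0.28) / 2.280.
ρ_I = 0.789·2.280 − 0.93 − 0.28 = 0.589.

0.589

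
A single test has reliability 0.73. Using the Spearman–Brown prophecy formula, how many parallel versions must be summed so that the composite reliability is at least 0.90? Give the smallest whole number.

4

k ≥ ρ*(1−ρ₁)/(ρ₁(1−ρ*)) = 0.90·0.27 / (0.73·0.10) = 3.329.
Smallest integer k = 4.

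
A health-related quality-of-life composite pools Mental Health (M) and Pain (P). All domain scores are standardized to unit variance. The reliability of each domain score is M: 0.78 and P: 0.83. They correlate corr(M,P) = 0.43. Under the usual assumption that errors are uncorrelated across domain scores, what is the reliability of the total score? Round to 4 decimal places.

0.8636

Var(M+P) = 2 + 2·[0.43] = 2 + 0.86 = 2.86.
With uncorrelated errors the cross-covariances are all true-score covariance, so they carry over unchanged; only the diagonal terms shrink to ρᵢσᵢ².
True-score variance = [0.78 + 0.83] + 0.86 = 1.61 + 0.86 = 2.47.
Reliability = 2.47 / 2.86 = 0.8636.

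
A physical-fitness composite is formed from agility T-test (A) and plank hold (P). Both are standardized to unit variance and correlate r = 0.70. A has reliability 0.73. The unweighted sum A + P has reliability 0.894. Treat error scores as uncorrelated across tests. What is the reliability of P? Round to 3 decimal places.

Var(A+P) = 2 + 2·0.70 = 3.400.
True-score variance = ρ_A + ρ_P + 2·0.70, so 0.894 = (0.73 + ρ_P + 1.40) / 3.400.
ρ_P = 0.894·3.400 − 0.73 − 1.40 = 0.910.

0.910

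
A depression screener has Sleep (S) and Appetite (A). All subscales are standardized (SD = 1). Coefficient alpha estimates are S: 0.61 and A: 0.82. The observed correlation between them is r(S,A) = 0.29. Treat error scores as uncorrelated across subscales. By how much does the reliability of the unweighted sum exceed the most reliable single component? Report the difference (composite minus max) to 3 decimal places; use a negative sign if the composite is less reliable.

Var(sum) = 2 + 0.58 = 2.58; true-score variance = 1.43 + 0.58 = 2.01; composite reliability = 0.7791.
Max component reliability = 0.8200.
Difference = 0.7791 − 0.8200 = -0.041.

-0.041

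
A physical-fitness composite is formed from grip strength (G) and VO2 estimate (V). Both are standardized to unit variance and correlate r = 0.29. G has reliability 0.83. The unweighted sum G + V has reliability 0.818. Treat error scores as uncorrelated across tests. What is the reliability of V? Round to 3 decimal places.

0.700

Var(G+V) = 2 + 2·0.29 = 2.580.
True-score variance = ρ_G + ρ_V + 2·0.29, so 0.818 = (0.83 + ρ_V + 0.58) / 2.580.
ρ_V = 0.818·2.580 − 0.83 − 0.58 = 0.700.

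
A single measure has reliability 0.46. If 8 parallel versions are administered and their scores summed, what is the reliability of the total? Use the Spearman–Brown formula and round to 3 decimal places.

0.872

ρ_k = kρ / (1 + (k−1)ρ) = 8·0.46 / (1 + 7·0.46) = 3.680 / 4.220 = 0.872.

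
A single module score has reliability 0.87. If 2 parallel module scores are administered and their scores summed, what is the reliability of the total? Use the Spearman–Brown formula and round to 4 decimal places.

0.9305

ρ_k = kρ / (1 + (k−1)ρ) = 2·0.87 / (1 + 1·0.87) = 1.740 / 1.870 = 0.9305.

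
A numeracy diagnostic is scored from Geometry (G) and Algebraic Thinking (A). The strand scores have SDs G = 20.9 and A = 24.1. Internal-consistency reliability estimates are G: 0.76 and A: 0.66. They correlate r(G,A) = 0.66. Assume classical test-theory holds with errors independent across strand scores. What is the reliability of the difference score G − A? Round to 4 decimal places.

Var(G−A) = 20.9² + 24.1² − 2·20.9·24.1·0.66 = 1017.62 − 664.871 = 352.749.
With uncorrelated errors the cross-covariances are all true-score covariance, so they carry over unchanged; only the diagonal terms shrink to ρᵢσᵢ².
True-score variance = [20.9²·0.76 + 24.1²·0.66] − 664.871 = 715.31 − 664.871 = 50.4394.
Reliability = 50.4394 / 352.749 = 0.1430.

0.1430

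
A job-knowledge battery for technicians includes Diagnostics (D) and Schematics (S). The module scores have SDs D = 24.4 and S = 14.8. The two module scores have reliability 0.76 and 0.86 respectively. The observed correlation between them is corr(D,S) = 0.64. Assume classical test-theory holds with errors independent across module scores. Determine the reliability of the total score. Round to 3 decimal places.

0.864

Var(D+S) = 24.4² + 14.8² + 2·[24.4·14.8·0.64] = 814.4 + 462.234 = 1276.63.
Because errors are independent across components, Cov(Tᵢ,Tⱼ) = Cov(Xᵢ,Xⱼ); the off-diagonal part of the true-score variance is the same as above.
True-score variance = [24.4²·0.76 + 14.8²·0.86] + 462.234 = 640.848 + 462.234 = 1103.08.
Reliability = 1103.08 / 1276.63 = 0.864.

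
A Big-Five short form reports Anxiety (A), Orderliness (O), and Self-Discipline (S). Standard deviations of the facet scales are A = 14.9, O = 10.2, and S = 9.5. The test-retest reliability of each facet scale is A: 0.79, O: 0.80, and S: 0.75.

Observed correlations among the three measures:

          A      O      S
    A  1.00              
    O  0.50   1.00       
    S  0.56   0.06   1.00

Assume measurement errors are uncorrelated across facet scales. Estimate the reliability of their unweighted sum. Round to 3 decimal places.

0.878

Var(A+O+S) = 14.9² + 10.2² + 9.5² + 2·[14.9·10.2·0.50 + 14.9·9.5·0.56 + 10.2·9.5·0.06] = 416.3 + 322.144 = 738.444.
Because errors are independent across components, Cov(Tᵢ,Tⱼ) = Cov(Xᵢ,Xⱼ); the off-diagonal part of the true-score variance is the same as above.
True-score variance = [14.9²·0.79 + 10.2²·0.80 + 9.5²·0.75] + 322.144 = 326.307 + 322.144 = 648.451.
Reliability = 648.451 / 738.444 = 0.878.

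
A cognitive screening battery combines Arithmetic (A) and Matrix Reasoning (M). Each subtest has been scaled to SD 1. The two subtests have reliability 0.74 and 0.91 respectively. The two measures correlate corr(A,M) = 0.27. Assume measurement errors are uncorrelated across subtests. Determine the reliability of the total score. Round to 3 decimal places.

0.862

Var(A+M) = 2 + 2·[0.27] = 2 + 0.54 = 2.54.
With uncorrelated errors the cross-covariances are all true-score covariance, so they carry over unchanged; only the diagonal terms shrink to ρᵢσᵢ².
True-score variance = [0.74 + 0.91] + 0.54 = 1.65 + 0.54 = 2.19.
Reliability = 2.19 / 2.54 = 0.862.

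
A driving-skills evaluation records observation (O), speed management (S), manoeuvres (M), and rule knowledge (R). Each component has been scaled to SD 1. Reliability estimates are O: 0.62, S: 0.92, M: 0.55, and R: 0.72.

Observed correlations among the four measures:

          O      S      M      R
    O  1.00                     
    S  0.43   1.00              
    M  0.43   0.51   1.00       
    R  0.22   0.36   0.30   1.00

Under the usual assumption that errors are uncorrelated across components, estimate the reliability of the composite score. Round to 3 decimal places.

0.860

Var(O+S+M+R) = 4 + 2·[0.43 + 0.43 + 0.22 + 0.51 + 0.36 + 0.30] = 4 + 4.5 = 8.5.
Under uncorrelated errors the observed covariances equal the true-score covariances, so only the own-variance terms attenuate.
True-score variance = [0.62 + 0.92 + 0.55 + 0.72] + 4.5 = 2.81 + 4.5 = 7.31.
Reliability = 7.31 / 8.5 = 0.860.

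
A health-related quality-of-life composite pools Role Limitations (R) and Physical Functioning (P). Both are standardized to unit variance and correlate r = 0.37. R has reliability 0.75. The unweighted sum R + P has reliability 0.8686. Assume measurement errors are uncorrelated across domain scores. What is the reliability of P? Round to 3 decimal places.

0.890

Var(R+P) = 2 + 2·0.37 = 2.740.
True-score variance = ρ_R + ρ_P + 2·0.37, so 0.8686 = (0.75 + ρ_P + 0.74) / 2.740.
ρ_P = 0.8686·2.740 − 0.75 − 0.74 = 0.890.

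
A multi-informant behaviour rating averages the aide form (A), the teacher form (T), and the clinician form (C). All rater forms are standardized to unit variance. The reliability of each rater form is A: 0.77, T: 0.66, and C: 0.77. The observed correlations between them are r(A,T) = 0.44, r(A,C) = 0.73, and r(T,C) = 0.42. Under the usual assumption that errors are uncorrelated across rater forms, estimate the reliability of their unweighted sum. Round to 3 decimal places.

Var(A+T+C) = 3 + 2·[0.44 + 0.73 + 0.42] = 3 + 3.18 = 6.18.
Because errors are independent across components, Cov(Tᵢ,Tⱼ) = Cov(Xᵢ,Xⱼ); the off-diagonal part of the true-score variance is the same as above.
True-score variance = [0.77 + 0.66 + 0.77] + 3.18 = 2.2 + 3.18 = 5.38.
Reliability = 5.38 / 6.18 = 0.871.

0.871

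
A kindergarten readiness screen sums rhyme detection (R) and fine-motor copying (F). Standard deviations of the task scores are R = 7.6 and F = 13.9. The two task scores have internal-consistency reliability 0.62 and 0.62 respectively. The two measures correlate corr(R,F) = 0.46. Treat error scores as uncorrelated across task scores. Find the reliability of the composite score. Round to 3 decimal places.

Var(R+F) = 7.6² + 13.9² + 2·[7.6·13.9·0.46] = 250.97 + 97.1888 = 348.159.
Under uncorrelated errors the observed covariances equal the true-score covariances, so only the own-variance terms attenuate.
True-score variance = [7.6²·0.62 + 13.9²·0.62] + 97.1888 = 155.601 + 97.1888 = 252.79.
Reliability = 252.79 / 348.159 = 0.726.

0.726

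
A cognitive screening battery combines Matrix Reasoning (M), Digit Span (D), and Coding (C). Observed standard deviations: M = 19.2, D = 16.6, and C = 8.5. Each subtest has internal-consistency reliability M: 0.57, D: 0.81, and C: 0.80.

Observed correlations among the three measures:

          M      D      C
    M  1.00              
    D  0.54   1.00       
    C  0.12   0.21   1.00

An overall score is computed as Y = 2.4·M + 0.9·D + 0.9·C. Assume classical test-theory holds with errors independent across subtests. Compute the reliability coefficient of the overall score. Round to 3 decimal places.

Var(Y) = 2.4²·19.2² + 0.9²·16.6² + 0.9²·8.5² + 2·[2.16·19.2·16.6·0.54 + 2.16·19.2·8.5·0.12 + 0.81·16.6·8.5·0.21] = 2405.09 + 876.115 = 3281.21.
Because errors are independent across components, Cov(Tᵢ,Tⱼ) = Cov(Xᵢ,Xⱼ); the off-diagonal part of the true-score variance is the same as above.
True-score variance = [2.4²·19.2²·0.57 + 0.9²·16.6²·0.81 + 0.9²·8.5²·0.80] + 876.115 = 1437.93 + 876.115 = 2314.05.
Reliability = 2314.05 / 3281.21 = 0.705.

0.705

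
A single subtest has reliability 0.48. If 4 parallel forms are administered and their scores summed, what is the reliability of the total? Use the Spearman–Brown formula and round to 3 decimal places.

ρ_k = kρ / (1 + (k−1)ρ) = 4·0.48 / (1 + 3·0.48) = 1.920 / 2.440 = 0.787.

0.787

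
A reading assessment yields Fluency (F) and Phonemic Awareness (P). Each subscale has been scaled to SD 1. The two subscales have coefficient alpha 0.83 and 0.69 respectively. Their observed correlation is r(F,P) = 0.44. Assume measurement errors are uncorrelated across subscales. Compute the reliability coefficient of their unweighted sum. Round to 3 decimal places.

Var(F+P) = 2 + 2·[0.44] = 2 + 0.88 = 2.88.
Under uncorrelated errors the observed covariances equal the true-score covariances, so only the own-variance terms attenuate.
True-score variance = [0.83 + 0.69] + 0.88 = 1.52 + 0.88 = 2.4.
Reliability = 2.4 / 2.88 = 0.833.

0.833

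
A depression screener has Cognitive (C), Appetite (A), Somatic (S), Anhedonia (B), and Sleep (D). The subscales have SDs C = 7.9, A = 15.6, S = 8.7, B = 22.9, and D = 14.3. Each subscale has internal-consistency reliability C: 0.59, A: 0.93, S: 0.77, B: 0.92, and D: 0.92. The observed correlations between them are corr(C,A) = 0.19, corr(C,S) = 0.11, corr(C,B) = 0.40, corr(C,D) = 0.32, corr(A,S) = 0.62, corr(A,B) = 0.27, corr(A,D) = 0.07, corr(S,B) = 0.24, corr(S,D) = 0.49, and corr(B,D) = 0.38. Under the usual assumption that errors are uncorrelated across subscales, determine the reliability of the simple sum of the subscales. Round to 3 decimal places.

0.947

Var(C+A+S+B+D) = 7.9² + 15.6² + 8.7² + 22.9² + 14.3² + 2·[7.9·15.6·0.19 + 7.9·8.7·0.11 + 7.9·22.9·0.40 + 7.9·14.3·0.32 + 15.6·8.7·0.62 + 15.6·22.9·0.27 + 15.6·14.3·0.07 + 8.7·22.9·0.24 + 8.7·14.3·0.49 + 22.9·14.3·0.38] = 1110.36 + 1137.84 = 2248.2.
Under uncorrelated errors the observed covariances equal the true-score covariances, so only the own-variance terms attenuate.
True-score variance = [7.9²·0.59 + 15.6²·0.93 + 8.7²·0.77 + 22.9²·0.92 + 14.3²·0.92] + 1137.84 = 992.016 + 1137.84 = 2129.86.
Reliability = 2129.86 / 2248.2 = 0.947.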